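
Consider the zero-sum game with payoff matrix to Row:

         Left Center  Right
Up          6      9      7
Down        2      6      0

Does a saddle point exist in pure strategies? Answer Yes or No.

Row minima: Up → 6, Down → 0; maximin = 6.
Column maxima: Left → 6, Center → 9, Right → 7; minimax = 6.
maximin = minimax = 6, so a saddle point exists.

Yes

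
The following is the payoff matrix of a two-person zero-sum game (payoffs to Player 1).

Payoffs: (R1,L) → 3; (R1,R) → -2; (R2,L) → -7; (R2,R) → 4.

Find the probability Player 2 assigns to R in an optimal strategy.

5/8

Row minima: R1 → -2, R2 → -7; maximin = -2.
Column maxima: L → 3, R → 4; minimax = 3.
-2 ≠ 3, so there is no saddle point; optimal play is mixed.
Let Player 1 play R1 with probability p. Expected payoff against L: 3p + (-7)(1−p) = 10p − 7; against R: (-2)p + 4(1−p) = −6p + 4.
Setting these equal: 10p − 7 = −6p + 4 ⇒ 16p = 11 ⇒ p = 11/16, and the value is (10)·(11/16) − 7 = -1/8.
For Player 2: with q = P(L), equating R1's and R2's payoffs gives 5q − 2 = −11q + 4 ⇒ q = 3/8.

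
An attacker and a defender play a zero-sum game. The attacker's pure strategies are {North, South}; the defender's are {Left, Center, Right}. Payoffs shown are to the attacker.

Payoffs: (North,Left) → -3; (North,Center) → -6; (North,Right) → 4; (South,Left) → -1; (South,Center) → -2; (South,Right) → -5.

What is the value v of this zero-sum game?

-38/13

Row minima: North → -6, South → -5; maximin = -5.
Column maxima: Left → -1, Center → -2, Right → 4; minimax = -2.
-5 ≠ -2, so there is no saddle point; optimal play is mixed.
Left is strictly dominated by Center (it gives the attacker strictly more in every row), so the defender never plays it.
On the remaining 2×2 (North, South vs Center, Right):
Let the attacker play North with probability p. Expected payoff against Center: (-6)p + (-2)(1−p) = −4p − 2; against Right: 4p + (-5)(1−p) = 9p − 5.
Setting these equal: −4p − 2 = 9p − 5 ⇒ −13p = -3 ⇒ p = 3/13, and the value is (-4)·(3/13) − 2 = -38/13.
For the defender: with q = P(Center), equating North's and South's payoffs gives −10q + 4 = 3q − 5 ⇒ q = 9/13.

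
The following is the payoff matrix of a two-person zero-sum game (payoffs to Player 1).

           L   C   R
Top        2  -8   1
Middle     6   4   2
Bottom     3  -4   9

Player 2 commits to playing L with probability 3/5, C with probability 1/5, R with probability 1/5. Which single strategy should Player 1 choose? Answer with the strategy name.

Middle

Expected payoff of Top: (3/5)·2 + (1/5)·(-8) + (1/5)·1 = -1/5.
Expected payoff of Middle: (3/5)·6 + (1/5)·4 + (1/5)·2 = 24/5.
Expected payoff of Bottom: (3/5)·3 + (1/5)·(-4) + (1/5)·9 = 14/5.
The largest is 24/5, so Player 1's best response is Middle.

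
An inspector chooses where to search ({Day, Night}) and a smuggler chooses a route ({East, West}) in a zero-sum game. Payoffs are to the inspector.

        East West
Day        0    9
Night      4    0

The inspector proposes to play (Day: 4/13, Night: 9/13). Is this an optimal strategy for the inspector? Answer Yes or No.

Against East this mix gives (4/13)·0 + (9/13)·4 = 36/13.
Against West this mix gives (4/13)·9 + (9/13)·0 = 36/13.
All of the smuggler's active replies (East, West) yield 36/13, and no column does worse for the inspector. The mix makes the smuggler indifferent and guarantees 36/13, so it is optimal.

Yes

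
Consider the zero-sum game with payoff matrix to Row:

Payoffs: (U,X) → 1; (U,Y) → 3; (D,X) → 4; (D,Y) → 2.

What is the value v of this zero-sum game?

Row minima: U → 1, D → 2; maximin = 2.
Column maxima: X → 4, Y → 3; minimax = 3.
2 ≠ 3, so there is no saddle point; optimal play is mixed.
Let Row play U with probability p. Expected payoff against X: 1p + 4(1−p) = −3p + 4; against Y: 3p + 2(1−p) = p + 2.
Setting these equal: −3p + 4 = p + 2 ⇒ −4p = -2 ⇒ p = 1/2, and the value is (-3)·(1/2) + 4 = 5/2.
For Column: with q = P(X), equating U's and D's payoffs gives −2q + 3 = 2q + 2 ⇒ q = 1/4.

5/2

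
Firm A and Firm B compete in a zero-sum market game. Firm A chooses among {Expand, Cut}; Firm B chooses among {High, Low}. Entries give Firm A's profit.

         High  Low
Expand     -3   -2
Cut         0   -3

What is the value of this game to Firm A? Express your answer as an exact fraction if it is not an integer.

Row minima: Expand → -3, Cut → -3; maximin = -3.
Column maxima: High → 0, Low → -2; minimax = -2.
-3 ≠ -2, so there is no saddle point; optimal play is mixed.
Let Firm A play Expand with probability p. Expected payoff against High: (-3)p + 0(1−p) = −3p; against Low: (-2)p + (-3)(1−p) = p − 3.
Setting these equal: −3p = p − 3 ⇒ −4p = -3 ⇒ p = 3/4, and the value is (-3)·(3/4) = -9/4.
For Firm B: with q = P(High), equating Expand's and Cut's payoffs gives −q − 2 = 3q − 3 ⇒ q = 1/4.

-9/4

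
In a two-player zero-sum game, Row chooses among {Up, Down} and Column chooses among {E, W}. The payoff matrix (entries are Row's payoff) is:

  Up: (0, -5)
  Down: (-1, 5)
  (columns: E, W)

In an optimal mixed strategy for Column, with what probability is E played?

10/11

Row minima: Up → -5, Down → -1; maximin = -1.
Column maxima: E → 0, W → 5; minimax = 0.
-1 ≠ 0, so there is no saddle point; optimal play is mixed.
Let Row play Up with probability p. Expected payoff against E: 0p + (-1)(1−p) = p − 1; against W: (-5)p + 5(1−p) = −10p + 5.
Setting these equal: p − 1 = −10p + 5 ⇒ 11p = 6 ⇒ p = 6/11, and the value is (1)·(6/11) − 1 = -5/11.
For Column: with q = P(E), equating Up's and Down's payoffs gives 5q − 5 = −6q + 5 ⇒ q = 10/11.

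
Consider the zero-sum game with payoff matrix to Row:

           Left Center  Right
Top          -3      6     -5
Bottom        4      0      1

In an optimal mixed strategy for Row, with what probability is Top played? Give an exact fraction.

1/12

Row minima: Top → -5, Bottom → 0; maximin = 0.
Column maxima: Left → 4, Center → 6, Right → 1; minimax = 1.
0 ≠ 1, so there is no saddle point; optimal play is mixed.
Left is strictly dominated by Right (it gives Row strictly more in every row), so Column never plays it.
On the remaining 2×2 (Top, Bottom vs Center, Right):
Let Row play Top with probability p. Expected payoff against Center: 6p + 0(1−p) = 6p; against Right: (-5)p + 1(1−p) = −6p + 1.
Setting these equal: 6p = −6p + 1 ⇒ 12p = 1 ⇒ p = 1/12, and the value is (6)·(1/12) = 1/2.
For Column: with q = P(Center), equating Top's and Bottom's payoffs gives 11q − 5 = −q + 1 ⇒ q = 1/2.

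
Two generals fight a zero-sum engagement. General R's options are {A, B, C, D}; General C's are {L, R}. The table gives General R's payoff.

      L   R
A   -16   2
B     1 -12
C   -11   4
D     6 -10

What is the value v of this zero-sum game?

-86/31

Row minima: A → -16, B → -12, C → -11, D → -10; maximin = -10.
Column maxima: L → 6, R → 4; minimax = 4.
-10 ≠ 4, so there is no saddle point; optimal play is mixed.
A is strictly dominated by C, so General R never plays it.
B is strictly dominated by D, so General R never plays it.
On the remaining 2×2 (C, D vs L, R):
Let General R play C with probability p. Expected payoff against L: (-11)p + 6(1−p) = −17p + 6; against R: 4p + (-10)(1−p) = 14p − 10.
Setting these equal: −17p + 6 = 14p − 10 ⇒ −31p = -16 ⇒ p = 16/31, and the value is (-17)·(16/31) + 6 = -86/31.
For General C: with q = P(L), equating C's and D's payoffs gives −15q + 4 = 16q − 10 ⇒ q = 14/31.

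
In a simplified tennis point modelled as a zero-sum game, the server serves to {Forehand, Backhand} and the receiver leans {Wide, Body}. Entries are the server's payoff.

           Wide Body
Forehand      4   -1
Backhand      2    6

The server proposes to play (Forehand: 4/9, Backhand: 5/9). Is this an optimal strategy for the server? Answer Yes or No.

Against Wide this mix gives (4/9)·4 + (5/9)·2 = 26/9.
Against Body this mix gives (4/9)·(-1) + (5/9)·6 = 26/9.
All of the receiver's active replies (Wide, Body) yield 26/9, and no column does worse for the server. The mix makes the receiver indifferent and guarantees 26/9, so it is optimal.

Yes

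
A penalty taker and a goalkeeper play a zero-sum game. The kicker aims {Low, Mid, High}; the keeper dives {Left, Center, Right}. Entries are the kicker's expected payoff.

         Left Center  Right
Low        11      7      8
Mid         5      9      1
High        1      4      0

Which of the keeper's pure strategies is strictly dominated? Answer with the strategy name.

Right holds the kicker's payoff strictly below Left in every row: 8 < 11, 1 < 5, 0 < 1.
So Left is strictly dominated for the keeper.

Left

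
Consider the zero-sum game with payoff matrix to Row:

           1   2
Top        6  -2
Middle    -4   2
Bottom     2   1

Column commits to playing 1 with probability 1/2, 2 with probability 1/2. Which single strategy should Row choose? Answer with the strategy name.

Expected payoff of Top: (1/2)·6 + (1/2)·(-2) = 2.
Expected payoff of Middle: (1/2)·(-4) + (1/2)·2 = -1.
Expected payoff of Bottom: (1/2)·2 + (1/2)·1 = 3/2.
The largest is 2, so Row's best response is Top.

Top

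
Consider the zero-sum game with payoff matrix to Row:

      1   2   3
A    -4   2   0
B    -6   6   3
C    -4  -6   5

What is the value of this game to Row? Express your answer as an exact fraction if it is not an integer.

-4

Row minima: A → -4, B → -6, C → -6; maximin = -4.
Column maxima: 1 → -4, 2 → 6, 3 → 5; minimax = -4.
Since maximin = minimax = -4, there is a saddle point and the value is -4.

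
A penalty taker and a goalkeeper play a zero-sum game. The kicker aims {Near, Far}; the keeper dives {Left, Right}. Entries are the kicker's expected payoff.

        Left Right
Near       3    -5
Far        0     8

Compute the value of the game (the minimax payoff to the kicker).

Row minima: Near → -5, Far → 0; maximin = 0.
Column maxima: Left → 3, Right → 8; minimax = 3.
0 ≠ 3, so there is no saddle point; optimal play is mixed.
Let the kicker play Near with probability p. Expected payoff against Left: 3p + 0(1−p) = 3p; against Right: (-5)p + 8(1−p) = −13p + 8.
Setting these equal: 3p = −13p + 8 ⇒ 16p = 8 ⇒ p = 1/2, and the value is (3)·(1/2) = 3/2.
For the keeper: with q = P(Left), equating Near's and Far's payoffs gives 8q − 5 = −8q + 8 ⇒ q = 13/16.

3/2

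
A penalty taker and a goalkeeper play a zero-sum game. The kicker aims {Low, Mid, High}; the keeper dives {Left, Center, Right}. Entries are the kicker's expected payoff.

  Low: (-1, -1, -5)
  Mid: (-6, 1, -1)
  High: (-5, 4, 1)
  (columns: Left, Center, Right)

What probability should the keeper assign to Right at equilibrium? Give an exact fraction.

Row minima: Low → -5, Mid → -6, High → -5; maximin = -5.
Column maxima: Left → -1, Center → 4, Right → 1; minimax = -1.
-5 ≠ -1, so there is no saddle point; optimal play is mixed.
Mid is strictly dominated by High, so the kicker never plays it.
Center is strictly dominated by Right (it gives the kicker strictly more in every row), so the keeper never plays it.
On the remaining 2×2 (Low, High vs Left, Right):
Let the kicker play Low with probability p. Expected payoff against Left: (-1)p + (-5)(1−p) = 4p − 5; against Right: (-5)p + 1(1−p) = −6p + 1.
Setting these equal: 4p − 5 = −6p + 1 ⇒ 10p = 6 ⇒ p = 3/5, and the value is (4)·(3/5) − 5 = -13/5.
For the keeper: with q = P(Left), equating Low's and High's payoffs gives 4q − 5 = −6q + 1 ⇒ q = 3/5.

2/5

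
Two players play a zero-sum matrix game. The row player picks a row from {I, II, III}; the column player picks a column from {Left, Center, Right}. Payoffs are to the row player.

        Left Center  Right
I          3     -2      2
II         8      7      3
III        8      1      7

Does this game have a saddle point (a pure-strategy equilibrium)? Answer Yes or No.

No

Row minima: I → -2, II → 3, III → 1; maximin = 3.
Column maxima: Left → 8, Center → 7, Right → 7; minimax = 7.
3 ≠ 7, so no pure-strategy equilibrium exists.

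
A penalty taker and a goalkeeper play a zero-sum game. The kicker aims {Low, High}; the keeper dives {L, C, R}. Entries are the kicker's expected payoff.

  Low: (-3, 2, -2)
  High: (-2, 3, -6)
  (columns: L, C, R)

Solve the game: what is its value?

-14/5

Row minima: Low → -3, High → -6; maximin = -3.
Column maxima: L → -2, C → 3, R → -2; minimax = -2.
-3 ≠ -2, so there is no saddle point; optimal play is mixed.
C is strictly dominated by L (it gives the kicker strictly more in every row), so the keeper never plays it.
On the remaining 2×2 (Low, High vs L, R):
Let the kicker play Low with probability p. Expected payoff against L: (-3)p + (-2)(1−p) = −p − 2; against R: (-2)p + (-6)(1−p) = 4p − 6.
Setting these equal: −p − 2 = 4p − 6 ⇒ −5p = -4 ⇒ p = 4/5, and the value is (-1)·(4/5) − 2 = -14/5.
For the keeper: with q = P(L), equating Low's and High's payoffs gives −q − 2 = 4q − 6 ⇒ q = 4/5.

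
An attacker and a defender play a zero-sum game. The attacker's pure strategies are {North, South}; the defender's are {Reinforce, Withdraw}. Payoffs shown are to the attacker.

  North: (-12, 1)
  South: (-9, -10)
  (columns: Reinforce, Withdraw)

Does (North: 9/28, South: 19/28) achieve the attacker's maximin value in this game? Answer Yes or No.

Against Reinforce this mix gives (9/28)·(-12) + (19/28)·(-9) = -279/28.
Against Withdraw this mix gives (9/28)·1 + (19/28)·(-10) = -181/28.
The defender will play Reinforce, holding the attacker to -279/28. Shifting weight toward the row that does better against Reinforce would raise this floor (the equalizing mix achieves -129/14 against both Reinforce and Withdraw), so the proposed strategy is not optimal.

No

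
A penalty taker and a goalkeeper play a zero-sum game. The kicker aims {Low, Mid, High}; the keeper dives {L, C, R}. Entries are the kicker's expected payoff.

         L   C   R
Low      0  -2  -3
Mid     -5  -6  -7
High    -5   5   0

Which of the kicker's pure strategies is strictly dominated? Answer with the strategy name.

Low gives a strictly higher payoff than Mid against every column: 0 > -5, -2 > -6, -3 > -7.
So Mid is strictly dominated and the kicker never plays it.

Mid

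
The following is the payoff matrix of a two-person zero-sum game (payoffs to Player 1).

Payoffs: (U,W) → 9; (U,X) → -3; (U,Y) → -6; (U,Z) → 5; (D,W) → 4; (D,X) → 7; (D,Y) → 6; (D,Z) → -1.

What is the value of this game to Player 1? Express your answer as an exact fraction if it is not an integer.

4/3

Row minima: U → -6, D → -1; maximin = -1.
Column maxima: W → 9, X → 7, Y → 6, Z → 5; minimax = 5.
-1 ≠ 5, so there is no saddle point; optimal play is mixed.
W is strictly dominated by Z (it gives Player 1 strictly more in every row), so Player 2 never plays it.
X is strictly dominated by Y (it gives Player 1 strictly more in every row), so Player 2 never plays it.
On the remaining 2×2 (U, D vs Y, Z):
Let Player 1 play U with probability p. Expected payoff against Y: (-6)p + 6(1−p) = −12p + 6; against Z: 5p + (-1)(1−p) = 6p − 1.
Setting these equal: −12p + 6 = 6p − 1 ⇒ −18p = -7 ⇒ p = 7/18, and the value is (-12)·(7/18) + 6 = 4/3.
For Player 2: with q = P(Y), equating U's and D's payoffs gives −11q + 5 = 7q − 1 ⇒ q = 1/3.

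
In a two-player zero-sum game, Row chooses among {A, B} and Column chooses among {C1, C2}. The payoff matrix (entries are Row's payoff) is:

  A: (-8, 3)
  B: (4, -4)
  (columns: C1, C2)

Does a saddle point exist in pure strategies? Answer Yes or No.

Row minima: A → -8, B → -4; maximin = -4.
Column maxima: C1 → 4, C2 → 3; minimax = 3.
-4 ≠ 3, so no pure-strategy equilibrium exists.

No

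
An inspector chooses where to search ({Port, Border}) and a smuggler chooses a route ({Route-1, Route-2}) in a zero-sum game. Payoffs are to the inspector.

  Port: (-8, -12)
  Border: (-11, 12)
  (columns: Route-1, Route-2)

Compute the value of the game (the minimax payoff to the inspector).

-76/9

Row minima: Port → -12, Border → -11; maximin = -11.
Column maxima: Route-1 → -8, Route-2 → 12; minimax = -8.
-11 ≠ -8, so there is no saddle point; optimal play is mixed.
Let the inspector play Port with probability p. Expected payoff against Route-1: (-8)p + (-11)(1−p) = 3p − 11; against Route-2: (-12)p + 12(1−p) = −24p + 12.
Setting these equal: 3p − 11 = −24p + 12 ⇒ 27p = 23 ⇒ p = 23/27, and the value is (3)·(23/27) − 11 = -76/9.
For the smuggler: with q = P(Route-1), equating Port's and Border's payoffs gives 4q − 12 = −23q + 12 ⇒ q = 8/9.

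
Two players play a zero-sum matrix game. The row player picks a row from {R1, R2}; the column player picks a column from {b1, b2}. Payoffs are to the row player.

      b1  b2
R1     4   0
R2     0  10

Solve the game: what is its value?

20/7

Row minima: R1 → 0, R2 → 0; maximin = 0.
Column maxima: b1 → 4, b2 → 10; minimax = 4.
0 ≠ 4, so there is no saddle point; optimal play is mixed.
Let the row player play R1 with probability p. Expected payoff against b1: 4p + 0(1−p) = 4p; against b2: 0p + 10(1−p) = −10p + 10.
Setting these equal: 4p = −10p + 10 ⇒ 14p = 10 ⇒ p = 5/7, and the value is (4)·(5/7) = 20/7.
For the column player: with q = P(b1), equating R1's and R2's payoffs gives 4q = −10q + 10 ⇒ q = 5/7.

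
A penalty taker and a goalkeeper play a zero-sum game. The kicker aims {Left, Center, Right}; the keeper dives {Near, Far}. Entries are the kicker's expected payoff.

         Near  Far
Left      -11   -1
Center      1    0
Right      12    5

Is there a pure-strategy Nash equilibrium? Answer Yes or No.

Yes

Row minima: Left → -11, Center → 0, Right → 5; maximin = 5.
Column maxima: Near → 12, Far → 5; minimax = 5.
maximin = minimax = 5, so a saddle point exists.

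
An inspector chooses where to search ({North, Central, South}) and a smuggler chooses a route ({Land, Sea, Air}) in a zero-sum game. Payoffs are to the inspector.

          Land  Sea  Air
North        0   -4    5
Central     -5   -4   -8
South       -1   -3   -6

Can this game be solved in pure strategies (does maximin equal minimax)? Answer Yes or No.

No

Row minima: North → -4, Central → -8, South → -6; maximin = -4.
Column maxima: Land → 0, Sea → -3, Air → 5; minimax = -3.
-4 ≠ -3, so no pure-strategy equilibrium exists.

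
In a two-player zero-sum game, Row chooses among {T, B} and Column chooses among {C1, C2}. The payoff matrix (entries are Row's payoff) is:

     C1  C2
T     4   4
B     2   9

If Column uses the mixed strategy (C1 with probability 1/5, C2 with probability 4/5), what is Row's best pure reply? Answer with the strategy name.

B

Expected payoff of T: (1/5)·4 + (4/5)·4 = 4.
Expected payoff of B: (1/5)·2 + (4/5)·9 = 38/5.
The largest is 38/5, so Row's best response is B.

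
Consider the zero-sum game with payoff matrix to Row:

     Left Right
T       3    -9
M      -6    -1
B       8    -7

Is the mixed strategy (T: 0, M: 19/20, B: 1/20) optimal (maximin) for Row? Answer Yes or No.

Against Left this mix gives (19/20)·(-6) + (1/20)·8 = -53/10.
Against Right this mix gives (19/20)·(-1) + (1/20)·(-7) = -13/10.
Column will play Left, holding Row to -53/10. Shifting weight toward the row that does better against Left would raise this floor (the equalizing mix achieves -5/2 against both Left and Right), so the proposed strategy is not optimal.

No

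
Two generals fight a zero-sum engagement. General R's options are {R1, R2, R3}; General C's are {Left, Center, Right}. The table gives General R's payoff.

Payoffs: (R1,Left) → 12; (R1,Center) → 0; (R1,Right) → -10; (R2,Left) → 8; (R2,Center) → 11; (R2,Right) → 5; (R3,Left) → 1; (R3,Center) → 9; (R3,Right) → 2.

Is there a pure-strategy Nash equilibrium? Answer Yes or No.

Row minima: R1 → -10, R2 → 5, R3 → 1; maximin = 5.
Column maxima: Left → 12, Center → 11, Right → 5; minimax = 5.
maximin = minimax = 5, so a saddle point exists.

Yes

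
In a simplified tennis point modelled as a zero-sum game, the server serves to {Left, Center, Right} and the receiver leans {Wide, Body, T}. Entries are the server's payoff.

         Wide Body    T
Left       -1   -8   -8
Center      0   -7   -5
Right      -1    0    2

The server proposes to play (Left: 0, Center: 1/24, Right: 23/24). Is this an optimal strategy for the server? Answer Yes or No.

Against Wide this mix gives (1/24)·0 + (23/24)·(-1) = -23/24.
Against Body this mix gives (1/24)·(-7) + (23/24)·0 = -7/24.
Against T this mix gives (1/24)·(-5) + (23/24)·2 = 41/24.
The receiver will play Wide, holding the server to -23/24. Shifting weight toward the row that does better against Wide would raise this floor (the equalizing mix achieves -7/8 against both Wide and Body), so the proposed strategy is not optimal.

No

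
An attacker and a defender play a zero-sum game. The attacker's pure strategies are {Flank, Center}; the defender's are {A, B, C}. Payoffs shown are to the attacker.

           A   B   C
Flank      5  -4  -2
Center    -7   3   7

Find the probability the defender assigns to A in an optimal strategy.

7/19

Row minima: Flank → -4, Center → -7; maximin = -4.
Column maxima: A → 5, B → 3, C → 7; minimax = 3.
-4 ≠ 3, so there is no saddle point; optimal play is mixed.
C is strictly dominated by B (it gives the attacker strictly more in every row), so the defender never plays it.
On the remaining 2×2 (Flank, Center vs A, B):
Let the attacker play Flank with probability p. Expected payoff against A: 5p + (-7)(1−p) = 12p − 7; against B: (-4)p + 3(1−p) = −7p + 3.
Setting these equal: 12p − 7 = −7p + 3 ⇒ 19p = 10 ⇒ p = 10/19, and the value is (12)·(10/19) − 7 = -13/19.
For the defender: with q = P(A), equating Flank's and Center's payoffs gives 9q − 4 = −10q + 3 ⇒ q = 7/19.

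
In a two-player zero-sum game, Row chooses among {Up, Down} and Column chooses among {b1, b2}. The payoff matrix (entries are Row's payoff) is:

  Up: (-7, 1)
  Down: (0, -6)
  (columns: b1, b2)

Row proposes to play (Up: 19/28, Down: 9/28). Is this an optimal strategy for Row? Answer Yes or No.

Against b1 this mix gives (19/28)·(-7) + (9/28)·0 = -19/4.
Against b2 this mix gives (19/28)·1 + (9/28)·(-6) = -5/4.
Column will play b1, holding Row to -19/4. Shifting weight toward the row that does better against b1 would raise this floor (the equalizing mix achieves -3 against both b1 and b2), so the proposed strategy is not optimal.

No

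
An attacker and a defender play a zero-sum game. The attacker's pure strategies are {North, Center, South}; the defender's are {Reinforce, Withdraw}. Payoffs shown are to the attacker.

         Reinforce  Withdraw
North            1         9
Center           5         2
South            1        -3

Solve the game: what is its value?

Row minima: North → 1, Center → 2, South → -3; maximin = 2.
Column maxima: Reinforce → 5, Withdraw → 9; minimax = 5.
2 ≠ 5, so there is no saddle point; optimal play is mixed.
South is strictly dominated by Center, so the attacker never plays it.
On the remaining 2×2 (North, Center vs Reinforce, Withdraw):
Let the attacker play North with probability p. Expected payoff against Reinforce: 1p + 5(1−p) = −4p + 5; against Withdraw: 9p + 2(1−p) = 7p + 2.
Setting these equal: −4p + 5 = 7p + 2 ⇒ −11p = -3 ⇒ p = 3/11, and the value is (-4)·(3/11) + 5 = 43/11.
For the defender: with q = P(Reinforce), equating North's and Center's payoffs gives −8q + 9 = 3q + 2 ⇒ q = 7/11.

43/11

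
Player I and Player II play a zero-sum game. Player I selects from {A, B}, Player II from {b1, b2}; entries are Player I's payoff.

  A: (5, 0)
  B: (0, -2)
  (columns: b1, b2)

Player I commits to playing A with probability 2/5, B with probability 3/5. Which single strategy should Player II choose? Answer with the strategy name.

If Player II plays b1, Player I's expected payoff is (2/5)·5 + (3/5)·0 = 2.
If Player II plays b2, Player I's expected payoff is (2/5)·0 + (3/5)·(-2) = -6/5.
Player II minimizes Player I's payoff; the smallest is -6/5, so the best response is b2.

b2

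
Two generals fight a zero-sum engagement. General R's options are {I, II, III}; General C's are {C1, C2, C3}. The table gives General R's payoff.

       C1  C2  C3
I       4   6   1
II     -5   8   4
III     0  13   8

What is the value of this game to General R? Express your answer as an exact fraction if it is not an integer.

Row minima: I → 1, II → -5, III → 0; maximin = 1.
Column maxima: C1 → 4, C2 → 13, C3 → 8; minimax = 4.
1 ≠ 4, so there is no saddle point; optimal play is mixed.
II is strictly dominated by III, so General R never plays it.
C2 is strictly dominated by C1 (it gives General R strictly more in every row), so General C never plays it.
On the remaining 2×2 (I, III vs C1, C3):
Let General R play I with probability p. Expected payoff against C1: 4p + 0(1−p) = 4p; against C3: 1p + 8(1−p) = −7p + 8.
Setting these equal: 4p = −7p + 8 ⇒ 11p = 8 ⇒ p = 8/11, and the value is (4)·(8/11) = 32/11.
For General C: with q = P(C1), equating I's and III's payoffs gives 3q + 1 = −8q + 8 ⇒ q = 7/11.

32/11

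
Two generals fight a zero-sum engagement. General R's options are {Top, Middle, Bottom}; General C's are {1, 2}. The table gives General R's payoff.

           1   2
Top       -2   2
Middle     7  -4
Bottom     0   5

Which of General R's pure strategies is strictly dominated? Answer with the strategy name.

Bottom gives a strictly higher payoff than Top against every column: 0 > -2, 5 > 2.
So Top is strictly dominated and General R never plays it.

Top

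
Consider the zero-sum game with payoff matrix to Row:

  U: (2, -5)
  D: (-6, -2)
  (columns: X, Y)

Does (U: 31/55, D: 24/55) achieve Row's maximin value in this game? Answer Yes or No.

No

Against X this mix gives (31/55)·2 + (24/55)·(-6) = -82/55.
Against Y this mix gives (31/55)·(-5) + (24/55)·(-2) = -203/55.
Column will play Y, holding Row to -203/55. Shifting weight toward the row that does better against Y would raise this floor (the equalizing mix achieves -34/11 against both Y and X), so the proposed strategy is not optimal.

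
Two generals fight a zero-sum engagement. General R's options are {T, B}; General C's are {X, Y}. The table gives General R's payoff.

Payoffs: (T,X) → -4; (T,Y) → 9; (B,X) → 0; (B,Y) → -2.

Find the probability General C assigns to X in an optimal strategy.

11/15

Row minima: T → -4, B → -2; maximin = -2.
Column maxima: X → 0, Y → 9; minimax = 0.
-2 ≠ 0, so there is no saddle point; optimal play is mixed.
Let General R play T with probability p. Expected payoff against X: (-4)p + 0(1−p) = −4p; against Y: 9p + (-2)(1−p) = 11p − 2.
Setting these equal: −4p = 11p − 2 ⇒ −15p = -2 ⇒ p = 2/15, and the value is (-4)·(2/15) = -8/15.
For General C: with q = P(X), equating T's and B's payoffs gives −13q + 9 = 2q − 2 ⇒ q = 11/15.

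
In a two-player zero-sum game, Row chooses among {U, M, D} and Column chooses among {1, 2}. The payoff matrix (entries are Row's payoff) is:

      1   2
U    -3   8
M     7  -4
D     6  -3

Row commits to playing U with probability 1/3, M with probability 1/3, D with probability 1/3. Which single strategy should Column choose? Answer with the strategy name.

If Column plays 1, Row's expected payoff is (1/3)·(-3) + (1/3)·7 + (1/3)·6 = 10/3.
If Column plays 2, Row's expected payoff is (1/3)·8 + (1/3)·(-4) + (1/3)·(-3) = 1/3.
Column minimizes Row's payoff; the smallest is 1/3, so the best response is 2.

2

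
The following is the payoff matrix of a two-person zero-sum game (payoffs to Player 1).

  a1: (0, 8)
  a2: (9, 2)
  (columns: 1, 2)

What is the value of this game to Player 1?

24/5

Row minima: a1 → 0, a2 → 2; maximin = 2.
Column maxima: 1 → 9, 2 → 8; minimax = 8.
2 ≠ 8, so there is no saddle point; optimal play is mixed.
Let Player 1 play a1 with probability p. Expected payoff against 1: 0p + 9(1−p) = −9p + 9; against 2: 8p + 2(1−p) = 6p + 2.
Setting these equal: −9p + 9 = 6p + 2 ⇒ −15p = -7 ⇒ p = 7/15, and the value is (-9)·(7/15) + 9 = 24/5.
For Player 2: with q = P(1), equating a1's and a2's payoffs gives −8q + 8 = 7q + 2 ⇒ q = 2/5.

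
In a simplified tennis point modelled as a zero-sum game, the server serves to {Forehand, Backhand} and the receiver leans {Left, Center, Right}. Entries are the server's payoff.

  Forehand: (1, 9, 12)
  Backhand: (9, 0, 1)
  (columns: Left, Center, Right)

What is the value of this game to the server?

81/17

Row minima: Forehand → 1, Backhand → 0; maximin = 1.
Column maxima: Left → 9, Center → 9, Right → 12; minimax = 9.
1 ≠ 9, so there is no saddle point; optimal play is mixed.
Right is strictly dominated by Center (it gives the server strictly more in every row), so the receiver never plays it.
On the remaining 2×2 (Forehand, Backhand vs Left, Center):
Let the server play Forehand with probability p. Expected payoff against Left: 1p + 9(1−p) = −8p + 9; against Center: 9p + 0(1−p) = 9p.
Setting these equal: −8p + 9 = 9p ⇒ −17p = -9 ⇒ p = 9/17, and the value is (-8)·(9/17) + 9 = 81/17.
For the receiver: with q = P(Left), equating Forehand's and Backhand's payoffs gives −8q + 9 = 9q ⇒ q = 9/17.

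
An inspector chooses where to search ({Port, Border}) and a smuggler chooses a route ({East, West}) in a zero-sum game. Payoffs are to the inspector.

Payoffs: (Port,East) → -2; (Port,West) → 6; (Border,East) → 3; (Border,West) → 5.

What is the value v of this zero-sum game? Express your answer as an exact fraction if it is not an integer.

Row minima: Port → -2, Border → 3; maximin = 3.
Column maxima: East → 3, West → 6; minimax = 3.
Since maximin = minimax = 3, there is a saddle point and the value is 3.

3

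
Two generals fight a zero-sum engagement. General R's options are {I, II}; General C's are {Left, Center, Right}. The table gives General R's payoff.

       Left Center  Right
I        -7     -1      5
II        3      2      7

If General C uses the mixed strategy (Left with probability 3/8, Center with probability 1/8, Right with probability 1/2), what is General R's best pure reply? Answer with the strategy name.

II

Expected payoff of I: (3/8)·(-7) + (1/8)·(-1) + (1/2)·5 = -1/4.
Expected payoff of II: (3/8)·3 + (1/8)·2 + (1/2)·7 = 39/8.
The largest is 39/8, so General R's best response is II.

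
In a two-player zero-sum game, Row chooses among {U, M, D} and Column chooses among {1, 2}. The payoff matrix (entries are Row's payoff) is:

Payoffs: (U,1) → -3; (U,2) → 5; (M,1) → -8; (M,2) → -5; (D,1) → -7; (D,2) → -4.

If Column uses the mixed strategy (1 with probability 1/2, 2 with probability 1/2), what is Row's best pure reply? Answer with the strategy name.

Expected payoff of U: (1/2)·(-3) + (1/2)·5 = 1.
Expected payoff of M: (1/2)·(-8) + (1/2)·(-5) = -13/2.
Expected payoff of D: (1/2)·(-7) + (1/2)·(-4) = -11/2.
The largest is 1, so Row's best response is U.

U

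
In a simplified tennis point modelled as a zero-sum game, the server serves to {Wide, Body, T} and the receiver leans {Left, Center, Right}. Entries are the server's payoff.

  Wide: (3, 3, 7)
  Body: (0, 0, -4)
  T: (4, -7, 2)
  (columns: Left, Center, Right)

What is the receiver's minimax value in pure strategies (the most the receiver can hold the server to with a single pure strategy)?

Column maxima: Left → 4, Center → 3, Right → 7.
The smallest of these is 3.

3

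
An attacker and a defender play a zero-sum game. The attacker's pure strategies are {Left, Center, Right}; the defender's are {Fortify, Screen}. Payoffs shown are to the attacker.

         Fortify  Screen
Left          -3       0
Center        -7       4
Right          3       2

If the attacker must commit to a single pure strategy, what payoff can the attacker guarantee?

2

Row minima: Left → -3, Center → -7, Right → 2.
The best of these is 2.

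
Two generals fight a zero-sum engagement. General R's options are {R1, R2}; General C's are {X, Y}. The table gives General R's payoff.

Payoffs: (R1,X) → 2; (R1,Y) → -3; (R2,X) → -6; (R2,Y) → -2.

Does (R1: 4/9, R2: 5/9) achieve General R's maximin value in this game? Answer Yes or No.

Against X this mix gives (4/9)·2 + (5/9)·(-6) = -22/9.
Against Y this mix gives (4/9)·(-3) + (5/9)·(-2) = -22/9.
All of General C's active replies (X, Y) yield -22/9, and no column does worse for General R. The mix makes General C indifferent and guarantees -22/9, so it is optimal.

Yes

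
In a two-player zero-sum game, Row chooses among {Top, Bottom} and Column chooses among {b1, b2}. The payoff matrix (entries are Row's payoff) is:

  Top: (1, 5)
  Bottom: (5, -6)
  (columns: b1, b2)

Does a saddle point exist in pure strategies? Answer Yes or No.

Row minima: Top → 1, Bottom → -6; maximin = 1.
Column maxima: b1 → 5, b2 → 5; minimax = 5.
1 ≠ 5, so no pure-strategy equilibrium exists.

No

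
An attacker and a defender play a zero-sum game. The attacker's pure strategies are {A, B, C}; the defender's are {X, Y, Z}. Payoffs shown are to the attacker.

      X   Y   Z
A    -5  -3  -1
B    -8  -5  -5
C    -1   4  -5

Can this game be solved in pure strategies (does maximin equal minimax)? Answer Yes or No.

Row minima: A → -5, B → -8, C → -5; maximin = -5.
Column maxima: X → -1, Y → 4, Z → -1; minimax = -1.
-5 ≠ -1, so no pure-strategy equilibrium exists.

No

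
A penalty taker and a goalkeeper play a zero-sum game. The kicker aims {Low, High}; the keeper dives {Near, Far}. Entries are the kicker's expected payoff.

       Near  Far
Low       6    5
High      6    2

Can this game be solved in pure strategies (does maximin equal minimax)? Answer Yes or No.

Row minima: Low → 5, High → 2; maximin = 5.
Column maxima: Near → 6, Far → 5; minimax = 5.
maximin = minimax = 5, so a saddle point exists.

Yes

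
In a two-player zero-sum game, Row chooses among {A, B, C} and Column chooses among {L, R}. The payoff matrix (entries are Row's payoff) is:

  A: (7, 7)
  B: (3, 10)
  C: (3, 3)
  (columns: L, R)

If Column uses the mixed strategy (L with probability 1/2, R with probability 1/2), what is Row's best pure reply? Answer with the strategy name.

A

Expected payoff of A: (1/2)·7 + (1/2)·7 = 7.
Expected payoff of B: (1/2)·3 + (1/2)·10 = 13/2.
Expected payoff of C: (1/2)·3 + (1/2)·3 = 3.
The largest is 7, so Row's best response is A.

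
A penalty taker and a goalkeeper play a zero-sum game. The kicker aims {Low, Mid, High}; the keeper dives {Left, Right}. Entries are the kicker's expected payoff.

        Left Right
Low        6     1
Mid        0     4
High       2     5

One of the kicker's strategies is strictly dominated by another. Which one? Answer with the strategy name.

Mid

High gives a strictly higher payoff than Mid against every column: 2 > 0, 5 > 4.
So Mid is strictly dominated and the kicker never plays it.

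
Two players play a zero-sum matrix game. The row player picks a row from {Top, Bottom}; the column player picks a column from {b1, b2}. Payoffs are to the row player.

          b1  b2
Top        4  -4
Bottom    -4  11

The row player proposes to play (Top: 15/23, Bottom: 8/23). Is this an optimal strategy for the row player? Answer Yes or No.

Yes

Against b1 this mix gives (15/23)·4 + (8/23)·(-4) = 28/23.
Against b2 this mix gives (15/23)·(-4) + (8/23)·11 = 28/23.
All of the column player's active replies (b1, b2) yield 28/23, and no column does worse for the row player. The mix makes the column player indifferent and guarantees 28/23, so it is optimal.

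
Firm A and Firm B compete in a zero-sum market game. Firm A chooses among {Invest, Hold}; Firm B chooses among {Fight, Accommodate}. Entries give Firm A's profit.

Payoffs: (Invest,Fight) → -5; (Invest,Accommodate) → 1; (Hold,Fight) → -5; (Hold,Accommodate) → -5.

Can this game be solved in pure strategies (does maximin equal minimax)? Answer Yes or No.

Yes

Row minima: Invest → -5, Hold → -5; maximin = -5.
Column maxima: Fight → -5, Accommodate → 1; minimax = -5.
maximin = minimax = -5, so a saddle point exists.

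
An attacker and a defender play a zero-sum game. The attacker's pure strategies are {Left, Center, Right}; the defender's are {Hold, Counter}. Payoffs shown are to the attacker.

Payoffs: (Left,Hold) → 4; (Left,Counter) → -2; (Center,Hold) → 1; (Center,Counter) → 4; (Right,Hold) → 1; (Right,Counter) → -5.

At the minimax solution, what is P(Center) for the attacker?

Row minima: Left → -2, Center → 1, Right → -5; maximin = 1.
Column maxima: Hold → 4, Counter → 4; minimax = 4.
1 ≠ 4, so there is no saddle point; optimal play is mixed.
Right is strictly dominated by Left, so the attacker never plays it.
On the remaining 2×2 (Left, Center vs Hold, Counter):
Let the attacker play Left with probability p. Expected payoff against Hold: 4p + 1(1−p) = 3p + 1; against Counter: (-2)p + 4(1−p) = −6p + 4.
Setting these equal: 3p + 1 = −6p + 4 ⇒ 9p = 3 ⇒ p = 1/3, and the value is (3)·(1/3) + 1 = 2.
For the defender: with q = P(Hold), equating Left's and Center's payoffs gives 6q − 2 = −3q + 4 ⇒ q = 2/3.

2/3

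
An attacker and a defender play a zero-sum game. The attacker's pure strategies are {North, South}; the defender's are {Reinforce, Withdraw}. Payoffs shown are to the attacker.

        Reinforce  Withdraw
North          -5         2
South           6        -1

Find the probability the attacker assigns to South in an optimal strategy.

1/2

Row minima: North → -5, South → -1; maximin = -1.
Column maxima: Reinforce → 6, Withdraw → 2; minimax = 2.
-1 ≠ 2, so there is no saddle point; optimal play is mixed.
Let the attacker play North with probability p. Expected payoff against Reinforce: (-5)p + 6(1−p) = −11p + 6; against Withdraw: 2p + (-1)(1−p) = 3p − 1.
Setting these equal: −11p + 6 = 3p − 1 ⇒ −14p = -7 ⇒ p = 1/2, and the value is (-11)·(1/2) + 6 = 1/2.
For the defender: with q = P(Reinforce), equating North's and South's payoffs gives −7q + 2 = 7q − 1 ⇒ q = 3/14.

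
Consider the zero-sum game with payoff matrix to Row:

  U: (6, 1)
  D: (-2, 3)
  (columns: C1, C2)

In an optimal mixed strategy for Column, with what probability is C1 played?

Row minima: U → 1, D → -2; maximin = 1.
Column maxima: C1 → 6, C2 → 3; minimax = 3.
1 ≠ 3, so there is no saddle point; optimal play is mixed.
Let Row play U with probability p. Expected payoff against C1: 6p + (-2)(1−p) = 8p − 2; against C2: 1p + 3(1−p) = −2p + 3.
Setting these equal: 8p − 2 = −2p + 3 ⇒ 10p = 5 ⇒ p = 1/2, and the value is (8)·(1/2) − 2 = 2.
For Column: with q = P(C1), equating U's and D's payoffs gives 5q + 1 = −5q + 3 ⇒ q = 1/5.

1/5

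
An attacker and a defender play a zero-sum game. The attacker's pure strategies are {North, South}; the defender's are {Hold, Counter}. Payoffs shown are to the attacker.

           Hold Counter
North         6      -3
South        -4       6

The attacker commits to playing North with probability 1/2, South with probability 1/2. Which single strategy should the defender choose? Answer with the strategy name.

Hold

If the defender plays Hold, the attacker's expected payoff is (1/2)·6 + (1/2)·(-4) = 1.
If the defender plays Counter, the attacker's expected payoff is (1/2)·(-3) + (1/2)·6 = 3/2.
The defender minimizes the attacker's payoff; the smallest is 1, so the best response is Hold.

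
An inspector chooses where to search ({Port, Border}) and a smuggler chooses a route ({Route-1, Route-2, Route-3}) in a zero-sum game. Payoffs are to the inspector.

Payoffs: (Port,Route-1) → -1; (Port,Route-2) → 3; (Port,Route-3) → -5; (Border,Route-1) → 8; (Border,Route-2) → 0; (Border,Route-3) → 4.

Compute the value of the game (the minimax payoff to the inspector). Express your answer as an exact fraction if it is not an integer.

1

Row minima: Port → -5, Border → 0; maximin = 0.
Column maxima: Route-1 → 8, Route-2 → 3, Route-3 → 4; minimax = 3.
0 ≠ 3, so there is no saddle point; optimal play is mixed.
Route-1 is strictly dominated by Route-3 (it gives the inspector strictly more in every row), so the smuggler never plays it.
On the remaining 2×2 (Port, Border vs Route-2, Route-3):
Let the inspector play Port with probability p. Expected payoff against Route-2: 3p + 0(1−p) = 3p; against Route-3: (-5)p + 4(1−p) = −9p + 4.
Setting these equal: 3p = −9p + 4 ⇒ 12p = 4 ⇒ p = 1/3, and the value is (3)·(1/3) = 1.
For the smuggler: with q = P(Route-2), equating Port's and Border's payoffs gives 8q − 5 = −4q + 4 ⇒ q = 3/4.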